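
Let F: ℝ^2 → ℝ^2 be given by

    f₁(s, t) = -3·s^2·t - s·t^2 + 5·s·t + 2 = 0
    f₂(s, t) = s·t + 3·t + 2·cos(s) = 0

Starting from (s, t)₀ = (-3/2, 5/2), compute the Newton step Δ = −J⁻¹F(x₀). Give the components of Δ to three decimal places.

(0.138, -3.007)

At (-3/2, 5/2): F = (-24.250, 3.89147).
Jacobian J = [[-6·s·t - t^2 + 5·t, -3·s^2 - 2·s·t + 5·s], [t - 2·sin(s), s + 3]].
At the point, J = [[28.750, -6.750], [4.49499, 1.500]] (det J = 73.46618).
Solving J·Δ = −F gives Δ = (0.138, -3.007).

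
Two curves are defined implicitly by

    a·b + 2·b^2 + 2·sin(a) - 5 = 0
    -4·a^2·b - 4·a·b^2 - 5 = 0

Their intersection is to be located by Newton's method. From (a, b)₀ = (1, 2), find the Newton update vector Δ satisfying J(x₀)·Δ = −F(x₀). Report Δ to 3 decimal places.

At (1, 2): F = (6.68294, -29.000).
Jacobian J = [[b + 2·cos(a), a + 4·b], [-8·a·b - 4·b^2, -4·a^2 - 8·a·b]].
At the point, J = [[3.08060, 9.000], [-32.000, -20.000]] (det J = 226.38791).
Solving J·Δ = −F gives Δ = (-0.562, -0.550).

(-0.562, -0.550)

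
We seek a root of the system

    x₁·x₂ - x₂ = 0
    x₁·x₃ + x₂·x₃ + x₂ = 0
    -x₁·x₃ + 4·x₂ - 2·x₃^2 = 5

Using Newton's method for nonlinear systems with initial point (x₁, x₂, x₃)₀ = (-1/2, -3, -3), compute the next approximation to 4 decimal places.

(-13.9000, 26.8000, -6.4000)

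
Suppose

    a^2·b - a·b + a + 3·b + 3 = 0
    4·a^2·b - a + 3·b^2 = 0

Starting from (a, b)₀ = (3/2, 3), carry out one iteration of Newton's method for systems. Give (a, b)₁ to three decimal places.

(-2.455, 6.182)

At (3/2, 3): F = (15.750, 52.500).
Jacobian J = [[2·a·b - b + 1, a^2 - a + 3], [8·a·b - 1, 4·a^2 + 6·b]].
At the point, J = [[7.000, 3.750], [35.000, 27.000]] (det J = 57.750).
Solving J·Δ = −F gives Δ = (-3.955, 3.182).
Then the next iterate is (a, b)₁ = (-2.455, 6.182).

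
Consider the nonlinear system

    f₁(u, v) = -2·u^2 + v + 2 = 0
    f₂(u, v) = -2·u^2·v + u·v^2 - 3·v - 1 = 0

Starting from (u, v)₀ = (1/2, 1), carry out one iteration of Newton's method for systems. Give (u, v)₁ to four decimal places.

(0.8750, -0.7500)

At (1/2, 1): F = (2.5000, -4.0000).
Jacobian J = [[-4·u, 1], [-4·u·v + v^2, -2·u^2 + 2·u·v - 3]].
At the point, J = [[-2.0000, 1.0000], [-1.0000, -2.5000]] (det J = 6.0000).
Solving J·Δ = −F gives Δ = (0.3750, -1.7500).
Then the next iterate is (u, v)₁ = (0.8750, -0.7500).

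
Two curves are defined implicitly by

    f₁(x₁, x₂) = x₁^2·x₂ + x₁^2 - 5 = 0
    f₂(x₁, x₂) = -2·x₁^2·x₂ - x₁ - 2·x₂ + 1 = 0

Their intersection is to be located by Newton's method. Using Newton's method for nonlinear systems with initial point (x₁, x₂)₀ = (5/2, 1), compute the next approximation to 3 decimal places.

(2.385, -0.016)

At (5/2, 1): F = (7.500, -16.000).
Jacobian J = [[2·x₁·x₂ + 2·x₁, x₁^2], [-4·x₁·x₂ - 1, -2·x₁^2 - 2]].
At the point, J = [[10.000, 6.250], [-11.000, -14.500]] (det J = -76.250).
Solving J·Δ = −F gives Δ = (-0.115, -1.016).
Then the next iterate is (x₁, x₂)₁ = (2.385, -0.016).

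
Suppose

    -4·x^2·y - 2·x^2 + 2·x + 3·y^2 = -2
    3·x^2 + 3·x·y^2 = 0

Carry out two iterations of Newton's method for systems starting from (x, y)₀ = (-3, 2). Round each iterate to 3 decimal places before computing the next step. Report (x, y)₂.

At (-3, 2): F = (-82.000, -9.000).
Jacobian J = [[-8·x·y - 4·x + 2, -4·x^2 + 6·y], [6·x + 3·y^2, 6·x·y]].
At the point, J = [[62.000, -24.000], [-6.000, -36.000]] (det J = -2376.000).
Solving J·Δ = −F gives Δ = (1.152, -0.442).
Then the next iterate is (x, y)₁ = (-1.848, 1.558).
Round to (-1.848, 1.558) and repeat: F = (-22.52704, -3.21199), J = [[32.42547, -4.31242], [-3.80591, -17.27510]].
Δ = (0.651, -0.329), so (x, y)₂ = (-1.197, 1.229).

(-1.197, 1.229)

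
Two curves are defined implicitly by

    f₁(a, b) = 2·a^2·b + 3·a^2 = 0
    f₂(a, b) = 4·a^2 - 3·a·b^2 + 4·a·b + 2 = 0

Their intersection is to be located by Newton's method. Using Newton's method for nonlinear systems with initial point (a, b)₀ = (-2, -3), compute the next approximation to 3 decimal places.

(-4.727, 2.591)

At (-2, -3): F = (-12.000, 96.000).
Jacobian J = [[4·a·b + 6·a, 2·a^2], [8·a - 3·b^2 + 4·b, -6·a·b + 4·a]].
At the point, J = [[12.000, 8.000], [-55.000, -44.000]] (det J = -88.000).
Solving J·Δ = −F gives Δ = (-2.727, 5.591).
Then the next iterate is (a, b)₁ = (-4.727, 2.591).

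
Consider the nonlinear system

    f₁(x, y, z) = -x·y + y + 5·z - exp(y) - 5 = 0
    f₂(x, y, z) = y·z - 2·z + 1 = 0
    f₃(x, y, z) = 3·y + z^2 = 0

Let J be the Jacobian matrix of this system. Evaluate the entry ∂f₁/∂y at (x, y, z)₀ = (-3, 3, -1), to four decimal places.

∂f₁/∂y = -x - exp(y) + 1.
At (-3, 3, -1) this is -16.0855.

-16.0855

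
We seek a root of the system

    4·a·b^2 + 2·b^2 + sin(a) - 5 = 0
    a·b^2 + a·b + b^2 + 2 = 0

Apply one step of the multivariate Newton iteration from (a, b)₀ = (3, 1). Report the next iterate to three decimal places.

At (3, 1): F = (9.14112, 9.000).
Jacobian J = [[4·b^2 + cos(a), 8·a·b + 4·b], [b^2 + b, 2·a·b + a + 2·b]].
At the point, J = [[3.01001, 28.000], [2.000, 11.000]] (det J = -22.88992).
Solving J·Δ = −F gives Δ = (-6.616, 0.385).
Then the next iterate is (a, b)₁ = (-3.616, 1.385).

(-3.616, 1.385)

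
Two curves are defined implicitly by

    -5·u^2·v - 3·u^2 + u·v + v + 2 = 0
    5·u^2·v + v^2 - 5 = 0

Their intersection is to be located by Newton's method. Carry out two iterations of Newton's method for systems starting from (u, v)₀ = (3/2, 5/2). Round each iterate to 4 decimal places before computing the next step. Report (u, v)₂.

At (3/2, 5/2): F = (-26.6250, 29.3750).
Jacobian J = [[-10·u·v - 6·u + v, -5·u^2 + u + 1], [10·u·v, 5·u^2 + 2·v]].
At the point, J = [[-44.0000, -8.7500], [37.5000, 16.2500]] (det J = -386.8750).
Solving J·Δ = −F gives Δ = (-0.4540, -0.7601).
Then the next iterate is (u, v)₁ = (1.0460, 1.7399).
Round to (1.0460, 1.7399) and repeat: F = (-7.240775, 7.545514), J = [[-22.735454, -3.424580], [18.199354, 8.950380]].
Δ = (-0.2760, -0.2817), so (u, v)₂ = (0.7700, 1.4582).

(0.7700, 1.4582)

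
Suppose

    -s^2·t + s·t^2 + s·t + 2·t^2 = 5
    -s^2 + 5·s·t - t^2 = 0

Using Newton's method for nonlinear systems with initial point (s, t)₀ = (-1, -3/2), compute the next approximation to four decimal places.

(-0.0978, -1.8560)

At (-1, -3/2): F = (0.2500, 4.2500).
Jacobian J = [[-2·s·t + t^2 + t, -s^2 + 2·s·t + s + 4·t], [-2·s + 5·t, 5·s - 2·t]].
At the point, J = [[-2.2500, -5.0000], [-5.5000, -2.0000]] (det J = -23.0000).
Solving J·Δ = −F gives Δ = (0.9022, -0.3560).
Then the next iterate is (s, t)₁ = (-0.0978, -1.8560).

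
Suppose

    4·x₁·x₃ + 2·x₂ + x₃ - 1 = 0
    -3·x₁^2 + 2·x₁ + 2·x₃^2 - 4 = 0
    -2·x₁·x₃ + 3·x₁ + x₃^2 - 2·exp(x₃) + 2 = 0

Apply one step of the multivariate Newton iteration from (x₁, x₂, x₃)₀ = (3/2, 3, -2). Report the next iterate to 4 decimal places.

At (3/2, 3, -2): F = (-9.0000, 0.2500, 16.229329).
Jacobian J = [[4·x₃, 2, 4·x₁ + 1], [-6·x₁ + 2, 0, 4·x₃], [-2·x₃ + 3, 0, -2·x₁ + 2·x₃ - 2·exp(x₃)]].
At the point, J = [[-8.0000, 2.0000, 7.0000], [-7.0000, 0.0000, -8.0000], [7.0000, 0.0000, -7.270671]] (det J = -213.789388).
Solving J·Δ = −F gives Δ = (-1.1976, -4.0674, 1.0791).
Then the next iterate is (x₁, x₂, x₃)₁ = (0.3024, -1.0674, -0.9209).

(0.3024, -1.0674, -0.9209)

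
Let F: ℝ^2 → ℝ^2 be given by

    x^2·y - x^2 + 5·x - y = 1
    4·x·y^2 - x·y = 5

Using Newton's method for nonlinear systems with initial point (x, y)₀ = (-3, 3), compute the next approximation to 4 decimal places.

(-7.1142, -0.4749)

At (-3, 3): F = (-1.0000, -104.0000).
Jacobian J = [[2·x·y - 2·x + 5, x^2 - 1], [4·y^2 - y, 8·x·y - x]].
At the point, J = [[-7.0000, 8.0000], [33.0000, -69.0000]] (det J = 219.0000).
Solving J·Δ = −F gives Δ = (-4.1142, -3.4749).
Then the next iterate is (x, y)₁ = (-7.1142, -0.4749).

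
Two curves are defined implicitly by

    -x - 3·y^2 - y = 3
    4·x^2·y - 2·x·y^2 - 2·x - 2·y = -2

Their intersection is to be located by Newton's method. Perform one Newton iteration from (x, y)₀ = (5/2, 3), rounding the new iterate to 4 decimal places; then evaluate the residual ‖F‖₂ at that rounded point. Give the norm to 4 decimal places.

At (5/2, 3): F = (-35.5000, 21.0000).
Jacobian J = [[-1, -6·y - 1], [8·x·y - 2·y^2 - 2, 4·x^2 - 4·x·y - 2]].
At the point, J = [[-1.0000, -19.0000], [40.0000, -7.0000]] (det J = 767.0000).
Solving J·Δ = −F gives Δ = (-0.8442, -1.8240).
Then the next iterate is (x, y)₁ = (1.6558, 1.1760).
Re-evaluating at (1.6558, 1.1760): F = (-9.980728, 4.653369), so ‖F‖₂ = 11.0122.

11.0122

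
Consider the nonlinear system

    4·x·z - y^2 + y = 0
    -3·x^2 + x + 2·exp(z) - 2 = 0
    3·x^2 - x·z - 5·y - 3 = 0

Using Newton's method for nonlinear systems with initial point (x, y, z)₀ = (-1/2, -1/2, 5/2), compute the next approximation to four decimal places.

(-0.0565, -0.7818, 1.5606)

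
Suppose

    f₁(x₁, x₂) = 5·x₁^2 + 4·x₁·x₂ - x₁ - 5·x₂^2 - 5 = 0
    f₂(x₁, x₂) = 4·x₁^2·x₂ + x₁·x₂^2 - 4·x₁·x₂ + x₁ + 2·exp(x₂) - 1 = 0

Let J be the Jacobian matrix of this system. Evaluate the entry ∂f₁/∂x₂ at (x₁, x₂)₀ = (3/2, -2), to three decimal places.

∂f₁/∂x₂ = 4·x₁ - 10·x₂.
At (3/2, -2) this is 26.000.

26.000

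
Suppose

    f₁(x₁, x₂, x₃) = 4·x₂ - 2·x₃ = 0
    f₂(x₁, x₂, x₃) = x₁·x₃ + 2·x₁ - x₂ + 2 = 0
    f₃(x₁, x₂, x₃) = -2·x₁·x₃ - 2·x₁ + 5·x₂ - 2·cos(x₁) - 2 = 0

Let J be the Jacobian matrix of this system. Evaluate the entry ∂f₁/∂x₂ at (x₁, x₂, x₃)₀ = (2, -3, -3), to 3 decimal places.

∂f₁/∂x₂ = 4.
At (2, -3, -3) this is 4.000.

4.000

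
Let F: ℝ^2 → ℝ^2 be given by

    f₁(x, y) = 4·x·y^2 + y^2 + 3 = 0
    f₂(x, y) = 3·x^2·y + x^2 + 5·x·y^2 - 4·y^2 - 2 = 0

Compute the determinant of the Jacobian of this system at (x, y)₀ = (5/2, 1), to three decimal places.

J = [[4·y^2, 8·x·y + 2·y], [6·x·y + 2·x + 5·y^2, 3·x^2 + 10·x·y - 8·y]].
At the point, J = [[4.000, 22.000], [25.000, 35.750]].
det J = -407.000.

-407.000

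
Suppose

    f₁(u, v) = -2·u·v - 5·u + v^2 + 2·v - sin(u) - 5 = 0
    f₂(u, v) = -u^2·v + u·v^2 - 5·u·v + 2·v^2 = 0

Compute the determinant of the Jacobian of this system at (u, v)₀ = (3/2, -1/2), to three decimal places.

62.437

J = [[-2·v - cos(u) - 5, -2·u + 2·v + 2], [-2·u·v + v^2 - 5·v, -u^2 + 2·u·v - 5·u + 4·v]].
At the point, J = [[-4.07074, -2.000], [4.250, -13.250]].
det J = 62.437.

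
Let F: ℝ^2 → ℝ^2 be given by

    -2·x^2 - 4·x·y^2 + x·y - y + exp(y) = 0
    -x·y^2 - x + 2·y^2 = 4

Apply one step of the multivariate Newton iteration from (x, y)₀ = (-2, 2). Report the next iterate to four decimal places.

At (-2, 2): F = (25.389056, 14.0000).
Jacobian J = [[-4·x - 4·y^2 + y, -8·x·y + x + exp(y) - 1], [-y^2 - 1, -2·x·y + 4·y]].
At the point, J = [[-6.0000, 36.389056], [-5.0000, 16.0000]] (det J = 85.945280).
Solving J·Δ = −F gives Δ = (1.2010, -0.4997).
Then the next iterate is (x, y)₁ = (-0.7990, 1.5003).

(-0.7990, 1.5003)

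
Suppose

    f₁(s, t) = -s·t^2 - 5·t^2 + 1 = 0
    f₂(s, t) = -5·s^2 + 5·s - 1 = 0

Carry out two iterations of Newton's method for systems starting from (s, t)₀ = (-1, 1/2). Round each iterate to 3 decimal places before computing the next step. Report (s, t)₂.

(0.084, 0.443)

At (-1, 1/2): F = (0.000, -11.000).
Jacobian J = [[-t^2, -2·s·t - 10·t], [-10·s + 5, 0]].
At the point, J = [[-0.250, -4.000], [15.000, 0.000]] (det J = 60.000).
Solving J·Δ = −F gives Δ = (0.733, -0.046).
Then the next iterate is (s, t)₁ = (-0.267, 0.454).
Round to (-0.267, 0.454) and repeat: F = (0.02445, -2.69144), J = [[-0.20612, -4.29756], [7.670, 0.000]].
Δ = (0.351, -0.011), so (s, t)₂ = (0.084, 0.443).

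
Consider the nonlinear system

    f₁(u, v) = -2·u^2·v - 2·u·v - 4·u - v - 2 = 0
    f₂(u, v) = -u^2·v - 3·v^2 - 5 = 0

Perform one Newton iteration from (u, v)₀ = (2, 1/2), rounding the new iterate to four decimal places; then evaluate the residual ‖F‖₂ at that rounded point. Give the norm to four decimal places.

5.8651

At (2, 1/2): F = (-16.5000, -7.7500).
Jacobian J = [[-4·u·v - 2·v - 4, -2·u^2 - 2·u - 1], [-2·u·v, -u^2 - 6·v]].
At the point, J = [[-9.0000, -13.0000], [-2.0000, -7.0000]] (det J = 37.0000).
Solving J·Δ = −F gives Δ = (-0.3986, -0.9932).
Then the next iterate is (u, v)₁ = (1.6014, -0.4932).
Re-evaluating at (1.6014, -0.4932): F = (-3.803174, -4.464936), so ‖F‖₂ = 5.8651.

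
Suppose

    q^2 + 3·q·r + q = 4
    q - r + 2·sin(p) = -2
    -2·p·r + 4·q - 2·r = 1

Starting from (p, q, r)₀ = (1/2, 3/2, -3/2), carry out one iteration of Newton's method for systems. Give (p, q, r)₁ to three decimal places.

(-2.644, 2.754, 0.195)

At (1/2, 3/2, -3/2): F = (-7.000, 5.95885, 9.500).
Jacobian J = [[0, 2·q + 3·r + 1, 3·q], [2·cos(p), 1, -1], [-2·r, 4, -2·p - 2]].
At the point, J = [[0.000, -0.500, 4.500], [1.75517, 1.000, -1.000], [3.000, 4.000, -3.000]] (det J = 16.96022).
Solving J·Δ = −F gives Δ = (-3.144, 1.254, 1.695).
Then the next iterate is (p, q, r)₁ = (-2.644, 2.754, 0.195).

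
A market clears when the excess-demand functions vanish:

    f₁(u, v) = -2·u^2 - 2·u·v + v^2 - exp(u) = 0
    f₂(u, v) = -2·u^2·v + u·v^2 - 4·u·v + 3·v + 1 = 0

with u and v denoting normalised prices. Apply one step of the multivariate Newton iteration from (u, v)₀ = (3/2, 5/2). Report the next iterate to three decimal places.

(1.053, 4.158)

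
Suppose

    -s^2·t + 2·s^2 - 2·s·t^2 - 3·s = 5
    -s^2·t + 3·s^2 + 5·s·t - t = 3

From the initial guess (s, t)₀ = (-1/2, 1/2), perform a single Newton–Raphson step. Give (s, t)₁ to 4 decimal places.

(-1.2400, -0.6000)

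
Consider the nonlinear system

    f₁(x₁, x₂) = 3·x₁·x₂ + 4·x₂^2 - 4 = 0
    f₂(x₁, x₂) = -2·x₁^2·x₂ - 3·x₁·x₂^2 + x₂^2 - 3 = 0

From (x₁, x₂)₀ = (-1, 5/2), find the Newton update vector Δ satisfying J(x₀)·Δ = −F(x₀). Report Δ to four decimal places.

(0.1621, -0.8656)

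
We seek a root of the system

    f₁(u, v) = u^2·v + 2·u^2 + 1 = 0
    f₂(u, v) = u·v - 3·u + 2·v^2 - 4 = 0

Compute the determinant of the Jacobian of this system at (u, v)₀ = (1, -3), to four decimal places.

J = [[2·u·v + 4·u, u^2], [v - 3, u + 4·v]].
At the point, J = [[-2.0000, 1.0000], [-6.0000, -11.0000]].
det J = 28.0000.

28.0000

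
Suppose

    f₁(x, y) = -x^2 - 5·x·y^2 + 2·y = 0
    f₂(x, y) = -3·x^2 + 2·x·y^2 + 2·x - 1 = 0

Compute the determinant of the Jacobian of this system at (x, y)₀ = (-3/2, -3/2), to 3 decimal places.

243.500

J = [[-2·x - 5·y^2, -10·x·y + 2], [-6·x + 2·y^2 + 2, 4·x·y]].
At the point, J = [[-8.250, -20.500], [15.500, 9.000]].
det J = 243.500.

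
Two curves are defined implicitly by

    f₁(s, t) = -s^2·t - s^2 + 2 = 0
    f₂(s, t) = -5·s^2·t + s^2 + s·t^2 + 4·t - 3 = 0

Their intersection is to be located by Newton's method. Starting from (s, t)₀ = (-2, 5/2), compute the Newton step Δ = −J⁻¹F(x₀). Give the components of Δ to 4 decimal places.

At (-2, 5/2): F = (-12.0000, -51.5000).
Jacobian J = [[-2·s·t - 2·s, -s^2], [-10·s·t + 2·s + t^2, -5·s^2 + 2·s·t + 4]].
At the point, J = [[14.0000, -4.0000], [52.2500, -26.0000]] (det J = -155.0000).
Solving J·Δ = −F gives Δ = (0.6839, -0.6065).

(0.6839, -0.6065)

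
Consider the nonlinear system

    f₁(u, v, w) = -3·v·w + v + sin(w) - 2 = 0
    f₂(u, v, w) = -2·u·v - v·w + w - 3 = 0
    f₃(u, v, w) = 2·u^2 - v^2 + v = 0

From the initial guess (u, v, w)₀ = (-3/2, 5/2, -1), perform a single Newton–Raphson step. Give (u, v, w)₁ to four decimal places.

(-0.9802, 1.9078, -0.3118)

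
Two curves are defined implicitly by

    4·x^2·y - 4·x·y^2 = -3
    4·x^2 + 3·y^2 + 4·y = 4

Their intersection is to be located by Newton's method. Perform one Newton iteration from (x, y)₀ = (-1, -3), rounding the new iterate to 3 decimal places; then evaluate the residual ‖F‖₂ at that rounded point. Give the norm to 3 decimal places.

4285.377

At (-1, -3): F = (27.000, 15.000).
Jacobian J = [[8·x·y - 4·y^2, 4·x^2 - 8·x·y], [8·x, 6·y + 4]].
At the point, J = [[-12.000, -20.000], [-8.000, -14.000]] (det J = 8.000).
Solving J·Δ = −F gives Δ = (9.750, -4.500).
Then the next iterate is (x, y)₁ = (8.750, -7.500).
Re-evaluating at (8.750, -7.500): F = (-4262.625, 441.000), so ‖F‖₂ = 4285.377.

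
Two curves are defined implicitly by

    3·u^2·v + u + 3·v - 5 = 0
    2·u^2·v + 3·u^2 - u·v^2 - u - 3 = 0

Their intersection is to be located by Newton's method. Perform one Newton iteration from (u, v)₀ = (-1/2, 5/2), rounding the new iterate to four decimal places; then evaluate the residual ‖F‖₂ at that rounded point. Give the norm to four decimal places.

0.3573

At (-1/2, 5/2): F = (3.8750, 2.6250).
Jacobian J = [[6·u·v + 1, 3·u^2 + 3], [4·u·v + 6·u - v^2 - 1, 2·u^2 - 2·u·v]].
At the point, J = [[-6.5000, 3.7500], [-15.2500, 3.0000]] (det J = 37.6875).
Solving J·Δ = −F gives Δ = (-0.0473, -1.1153).
Then the next iterate is (u, v)₁ = (-0.5473, 1.3847).
Re-evaluating at (-0.5473, 1.3847): F = (-0.148892, 0.324840), so ‖F‖₂ = 0.3573.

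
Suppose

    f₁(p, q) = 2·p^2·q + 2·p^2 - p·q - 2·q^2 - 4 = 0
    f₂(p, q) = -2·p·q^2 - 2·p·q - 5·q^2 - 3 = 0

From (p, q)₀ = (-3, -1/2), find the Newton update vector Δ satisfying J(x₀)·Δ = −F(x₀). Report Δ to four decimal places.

At (-3, -1/2): F = (3.0000, -5.7500).
Jacobian J = [[4·p·q + 4·p - q, 2·p^2 - p - 4·q], [-2·q^2 - 2·q, -4·p·q - 2·p - 10·q]].
At the point, J = [[-5.5000, 23.0000], [0.5000, 5.0000]] (det J = -39.0000).
Solving J·Δ = −F gives Δ = (3.7756, 0.7724).

(3.7756, 0.7724)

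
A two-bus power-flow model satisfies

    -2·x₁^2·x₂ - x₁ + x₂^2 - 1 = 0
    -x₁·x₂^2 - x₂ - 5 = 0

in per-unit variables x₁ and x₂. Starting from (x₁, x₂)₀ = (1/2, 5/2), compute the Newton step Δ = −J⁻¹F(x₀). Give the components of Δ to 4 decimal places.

(-0.7239, -1.7430)

At (1/2, 5/2): F = (3.5000, -10.6250).
Jacobian J = [[-4·x₁·x₂ - 1, -2·x₁^2 + 2·x₂], [-x₂^2, -2·x₁·x₂ - 1]].
At the point, J = [[-6.0000, 4.5000], [-6.2500, -3.5000]] (det J = 49.1250).
Solving J·Δ = −F gives Δ = (-0.7239, -1.7430).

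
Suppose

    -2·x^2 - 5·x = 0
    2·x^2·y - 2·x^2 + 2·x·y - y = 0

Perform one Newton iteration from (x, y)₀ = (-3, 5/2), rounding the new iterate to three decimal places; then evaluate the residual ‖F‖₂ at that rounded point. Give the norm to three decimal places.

At (-3, 5/2): F = (-3.000, 9.500).
Jacobian J = [[-4·x - 5, 0], [4·x·y - 4·x + 2·y, 2·x^2 + 2·x - 1]].
At the point, J = [[7.000, 0.000], [-13.000, 11.000]] (det J = 77.000).
Solving J·Δ = −F gives Δ = (0.429, -0.357).
Then the next iterate is (x, y)₁ = (-2.571, 2.143).
Re-evaluating at (-2.571, 2.143): F = (-0.36508, 1.94825), so ‖F‖₂ = 1.982.

1.982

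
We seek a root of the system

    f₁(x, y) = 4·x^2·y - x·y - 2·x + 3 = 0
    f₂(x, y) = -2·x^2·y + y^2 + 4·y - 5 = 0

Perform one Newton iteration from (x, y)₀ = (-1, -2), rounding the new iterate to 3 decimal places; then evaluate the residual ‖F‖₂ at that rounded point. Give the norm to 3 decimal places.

1673.795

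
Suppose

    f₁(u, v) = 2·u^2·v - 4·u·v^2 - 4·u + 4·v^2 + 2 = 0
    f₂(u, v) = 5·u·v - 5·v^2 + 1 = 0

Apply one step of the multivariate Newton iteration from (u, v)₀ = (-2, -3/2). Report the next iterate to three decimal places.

(-0.800, -0.650)

At (-2, -3/2): F = (25.000, 4.750).
Jacobian J = [[4·u·v - 4·v^2 - 4, 2·u^2 - 8·u·v + 8·v], [5·v, 5·u - 10·v]].
At the point, J = [[-1.000, -28.000], [-7.500, 5.000]] (det J = -215.000).
Solving J·Δ = −F gives Δ = (1.200, 0.850).
Then the next iterate is (u, v)₁ = (-0.800, -0.650).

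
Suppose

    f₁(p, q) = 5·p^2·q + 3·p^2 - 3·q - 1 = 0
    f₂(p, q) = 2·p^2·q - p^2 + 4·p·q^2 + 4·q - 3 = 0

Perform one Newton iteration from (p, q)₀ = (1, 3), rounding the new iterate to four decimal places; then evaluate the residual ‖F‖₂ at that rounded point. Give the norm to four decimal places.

13.2015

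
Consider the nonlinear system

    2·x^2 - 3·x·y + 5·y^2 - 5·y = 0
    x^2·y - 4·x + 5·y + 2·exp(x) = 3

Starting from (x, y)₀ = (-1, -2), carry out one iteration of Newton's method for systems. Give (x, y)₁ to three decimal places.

At (-1, -2): F = (26.000, -10.26424).
Jacobian J = [[4·x - 3·y, -3·x + 10·y - 5], [2·x·y + 2·exp(x) - 4, x^2 + 5]].
At the point, J = [[2.000, -22.000], [0.73576, 6.000]] (det J = 28.18670).
Solving J·Δ = −F gives Δ = (2.477, 1.407).
Then the next iterate is (x, y)₁ = (1.477, -0.593).

(1.477, -0.593)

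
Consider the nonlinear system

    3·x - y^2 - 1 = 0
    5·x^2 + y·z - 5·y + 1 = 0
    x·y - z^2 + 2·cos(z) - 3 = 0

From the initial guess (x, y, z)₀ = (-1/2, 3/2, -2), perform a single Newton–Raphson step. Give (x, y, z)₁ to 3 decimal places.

(-0.105, 0.312, -0.729)

At (-1/2, 3/2, -2): F = (-4.750, -8.250, -8.58229).
Jacobian J = [[3, -2·y, 0], [10·x, z - 5, y], [y, x, -2·z - 2·sin(z)]].
At the point, J = [[3.000, -3.000, 0.000], [-5.000, -7.000, 1.500], [1.500, -0.500, 5.81859]] (det J = -213.96941).
Solving J·Δ = −F gives Δ = (0.395, -1.188, 1.271).
Then the next iterate is (x, y, z)₁ = (-0.105, 0.312, -0.729).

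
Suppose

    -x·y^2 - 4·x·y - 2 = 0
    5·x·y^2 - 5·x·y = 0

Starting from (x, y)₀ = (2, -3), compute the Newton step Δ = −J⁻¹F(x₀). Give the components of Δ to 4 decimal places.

At (2, -3): F = (4.0000, 120.0000).
Jacobian J = [[-y^2 - 4·y, -2·x·y - 4·x], [5·y^2 - 5·y, 10·x·y - 5·x]].
At the point, J = [[3.0000, 4.0000], [60.0000, -70.0000]] (det J = -450.0000).
Solving J·Δ = −F gives Δ = (-1.6889, 0.2667).

(-1.6889, 0.2667)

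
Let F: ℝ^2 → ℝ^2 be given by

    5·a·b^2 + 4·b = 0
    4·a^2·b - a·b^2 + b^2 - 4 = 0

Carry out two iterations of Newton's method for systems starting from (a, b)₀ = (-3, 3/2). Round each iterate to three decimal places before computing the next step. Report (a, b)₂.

At (-3, 3/2): F = (-27.750, 59.000).
Jacobian J = [[5·b^2, 10·a·b + 4], [8·a·b - b^2, 4·a^2 - 2·a·b + 2·b]].
At the point, J = [[11.250, -41.000], [-38.250, 48.000]] (det J = -1028.250).
Solving J·Δ = −F gives Δ = (1.057, -0.387).
Then the next iterate is (a, b)₁ = (-1.943, 1.113).
Round to (-1.943, 1.113) and repeat: F = (-7.58264, 16.45311), J = [[6.19384, -17.62559], [-18.53924, 21.65211]].
Δ = (0.653, -0.201), so (a, b)₂ = (-1.290, 0.912).

(-1.290, 0.912)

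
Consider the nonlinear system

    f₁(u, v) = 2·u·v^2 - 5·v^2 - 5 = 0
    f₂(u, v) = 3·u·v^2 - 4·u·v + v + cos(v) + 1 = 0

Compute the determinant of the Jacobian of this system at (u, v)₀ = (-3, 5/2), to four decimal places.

73.7691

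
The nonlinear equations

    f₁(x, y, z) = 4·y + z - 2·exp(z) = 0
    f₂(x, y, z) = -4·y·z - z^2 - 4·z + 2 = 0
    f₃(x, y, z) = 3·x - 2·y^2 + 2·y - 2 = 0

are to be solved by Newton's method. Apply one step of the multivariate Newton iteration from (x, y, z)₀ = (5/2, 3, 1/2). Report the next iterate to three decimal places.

At (5/2, 3, 1/2): F = (9.20256, -6.250, -6.500).
Jacobian J = [[0, 4, -2·exp(z) + 1], [0, -4·z, -4·y - 2·z - 4], [3, -4·y + 2, 0]].
At the point, J = [[0.000, 4.000, -2.29744], [0.000, -2.000, -17.000], [3.000, -10.000, 0.000]] (det J = -217.78466).
Solving J·Δ = −F gives Δ = (-5.676, -2.353, -0.091).
Then the next iterate is (x, y, z)₁ = (-3.176, 0.647, 0.409).

(-3.176, 0.647, 0.409)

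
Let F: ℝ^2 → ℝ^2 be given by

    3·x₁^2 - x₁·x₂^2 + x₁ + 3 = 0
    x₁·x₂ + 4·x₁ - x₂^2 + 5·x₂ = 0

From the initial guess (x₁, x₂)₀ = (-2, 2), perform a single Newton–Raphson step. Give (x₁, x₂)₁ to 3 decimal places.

At (-2, 2): F = (21.000, -6.000).
Jacobian J = [[6·x₁ - x₂^2 + 1, -2·x₁·x₂], [x₂ + 4, x₁ - 2·x₂ + 5]].
At the point, J = [[-15.000, 8.000], [6.000, -1.000]] (det J = -33.000).
Solving J·Δ = −F gives Δ = (0.818, -1.091).
Then the next iterate is (x₁, x₂)₁ = (-1.182, 0.909).

(-1.182, 0.909)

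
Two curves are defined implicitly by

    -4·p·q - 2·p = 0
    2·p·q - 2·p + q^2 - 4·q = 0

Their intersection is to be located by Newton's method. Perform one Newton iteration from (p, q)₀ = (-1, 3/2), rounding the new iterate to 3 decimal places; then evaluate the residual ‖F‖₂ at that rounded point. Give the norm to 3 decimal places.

At (-1, 3/2): F = (8.000, -4.750).
Jacobian J = [[-4·q - 2, -4·p], [2·q - 2, 2·p + 2·q - 4]].
At the point, J = [[-8.000, 4.000], [1.000, -3.000]] (det J = 20.000).
Solving J·Δ = −F gives Δ = (0.250, -1.500).
Then the next iterate is (p, q)₁ = (-0.750, 0.000).
Re-evaluating at (-0.750, 0.000): F = (1.500, 1.500), so ‖F‖₂ = 2.121.

2.121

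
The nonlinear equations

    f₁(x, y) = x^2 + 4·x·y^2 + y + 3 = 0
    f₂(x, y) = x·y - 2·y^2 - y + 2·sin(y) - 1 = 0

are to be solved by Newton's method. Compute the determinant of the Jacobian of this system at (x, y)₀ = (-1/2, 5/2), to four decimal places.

-291.9549

J = [[2·x + 4·y^2, 8·x·y + 1], [y, x - 4·y + 2·cos(y) - 1]].
At the point, J = [[24.0000, -9.0000], [2.5000, -13.102287]].
det J = -291.9549.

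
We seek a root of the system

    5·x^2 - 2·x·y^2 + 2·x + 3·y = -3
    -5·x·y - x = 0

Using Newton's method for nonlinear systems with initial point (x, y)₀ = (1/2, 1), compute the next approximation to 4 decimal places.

(-1.8269, 5.3846)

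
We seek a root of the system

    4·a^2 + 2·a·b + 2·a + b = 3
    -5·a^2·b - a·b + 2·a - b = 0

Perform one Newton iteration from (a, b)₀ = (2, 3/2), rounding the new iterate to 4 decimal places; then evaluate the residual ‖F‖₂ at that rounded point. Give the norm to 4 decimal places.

At (2, 3/2): F = (24.5000, -30.5000).
Jacobian J = [[8·a + 2·b + 2, 2·a + 1], [-10·a·b - b + 2, -5·a^2 - a - 1]].
At the point, J = [[21.0000, 5.0000], [-29.5000, -23.0000]] (det J = -335.5000).
Solving J·Δ = −F gives Δ = (-1.2250, 0.2452).
Then the next iterate is (a, b)₁ = (0.7750, 1.7452).
Re-evaluating at (0.7750, 1.7452): F = (5.402760, -6.788784), so ‖F‖₂ = 8.6763.

8.6763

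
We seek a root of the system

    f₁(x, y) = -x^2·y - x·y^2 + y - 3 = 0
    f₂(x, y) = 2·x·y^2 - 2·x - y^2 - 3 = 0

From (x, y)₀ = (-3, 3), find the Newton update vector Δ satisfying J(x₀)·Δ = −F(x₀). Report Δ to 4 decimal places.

At (-3, 3): F = (0.0000, -60.0000).
Jacobian J = [[-2·x·y - y^2, -x^2 - 2·x·y + 1], [2·y^2 - 2, 4·x·y - 2·y]].
At the point, J = [[9.0000, 10.0000], [16.0000, -42.0000]] (det J = -538.0000).
Solving J·Δ = −F gives Δ = (1.1152, -1.0037).

(1.1152, -1.0037)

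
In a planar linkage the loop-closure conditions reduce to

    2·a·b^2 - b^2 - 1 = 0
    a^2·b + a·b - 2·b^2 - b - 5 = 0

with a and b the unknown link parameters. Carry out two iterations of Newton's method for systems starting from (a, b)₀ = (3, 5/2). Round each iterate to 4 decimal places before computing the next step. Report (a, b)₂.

(2.3630, 0.9025)

At (3, 5/2): F = (30.2500, 10.0000).
Jacobian J = [[2·b^2, 4·a·b - 2·b], [2·a·b + b, a^2 + a - 4·b - 1]].
At the point, J = [[12.5000, 25.0000], [17.5000, 1.0000]] (det J = -425.0000).
Solving J·Δ = −F gives Δ = (-0.5171, -0.9515).
Then the next iterate is (a, b)₁ = (2.4829, 1.5485).
Round to (2.4829, 1.5485) and repeat: F = (8.509402, 2.046747), J = [[4.795705, 12.282083], [9.238041, 1.453692]].
Δ = (-0.1199, -0.6460), so (a, b)₂ = (2.3630, 0.9025).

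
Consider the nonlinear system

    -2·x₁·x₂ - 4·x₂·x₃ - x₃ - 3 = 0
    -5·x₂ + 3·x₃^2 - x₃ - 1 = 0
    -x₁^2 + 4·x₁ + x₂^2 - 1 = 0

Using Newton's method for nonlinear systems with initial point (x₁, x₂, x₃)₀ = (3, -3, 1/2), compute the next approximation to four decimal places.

At (3, -3, 1/2): F = (20.5000, 14.2500, 11.0000).
Jacobian J = [[-2·x₂, -2·x₁ - 4·x₃, -4·x₂ - 1], [0, -5, 6·x₃ - 1], [-2·x₁ + 4, 2·x₂, 0]].
At the point, J = [[6.0000, -8.0000, 11.0000], [0.0000, -5.0000, 2.0000], [-2.0000, -6.0000, 0.0000]] (det J = -6.0000).
Solving J·Δ = −F gives Δ = (-44.2500, 16.5833, 34.3333).
Then the next iterate is (x₁, x₂, x₃)₁ = (-41.2500, 13.5833, 34.8333).

(-41.2500, 13.5833, 34.8333)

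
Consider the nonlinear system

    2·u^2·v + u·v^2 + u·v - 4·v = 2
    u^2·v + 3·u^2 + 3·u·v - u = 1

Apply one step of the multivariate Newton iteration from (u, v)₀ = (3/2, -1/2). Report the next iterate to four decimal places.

At (3/2, -1/2): F = (-2.6250, 0.8750).
Jacobian J = [[4·u·v + v^2 + v, 2·u^2 + 2·u·v + u - 4], [2·u·v + 6·u + 3·v - 1, u^2 + 3·u]].
At the point, J = [[-3.2500, 0.5000], [5.0000, 6.7500]] (det J = -24.4375).
Solving J·Δ = −F gives Δ = (-0.7430, 0.4207).
Then the next iterate is (u, v)₁ = (0.7570, -0.0793).

(0.7570, -0.0793)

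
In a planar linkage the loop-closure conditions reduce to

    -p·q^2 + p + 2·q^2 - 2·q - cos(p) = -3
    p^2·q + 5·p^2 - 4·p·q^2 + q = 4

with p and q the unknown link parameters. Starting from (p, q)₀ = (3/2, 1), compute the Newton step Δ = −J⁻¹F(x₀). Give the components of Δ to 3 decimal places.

(4.008, 6.927)

At (3/2, 1): F = (2.92926, 4.500).
Jacobian J = [[-q^2 + sin(p) + 1, -2·p·q + 4·q - 2], [2·p·q + 10·p - 4·q^2, p^2 - 8·p·q + 1]].
At the point, J = [[0.99749, -1.000], [14.000, -8.750]] (det J = 5.27192).
Solving J·Δ = −F gives Δ = (4.008, 6.927).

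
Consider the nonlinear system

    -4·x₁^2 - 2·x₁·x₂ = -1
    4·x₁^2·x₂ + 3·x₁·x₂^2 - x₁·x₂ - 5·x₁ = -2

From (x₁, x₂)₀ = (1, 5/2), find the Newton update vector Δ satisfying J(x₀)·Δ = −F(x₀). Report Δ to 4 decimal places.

(-0.5685, -0.3047)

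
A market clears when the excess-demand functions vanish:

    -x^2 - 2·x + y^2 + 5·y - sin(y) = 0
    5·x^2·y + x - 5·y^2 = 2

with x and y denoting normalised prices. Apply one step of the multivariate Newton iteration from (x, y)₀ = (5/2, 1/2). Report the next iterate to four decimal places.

(1.2667, 0.5676)

At (5/2, 1/2): F = (-8.979426, 14.8750).
Jacobian J = [[-2·x - 2, 2·y - cos(y) + 5], [10·x·y + 1, 5·x^2 - 10·y]].
At the point, J = [[-7.0000, 5.122417], [13.5000, 26.2500]] (det J = -252.902635).
Solving J·Δ = −F gives Δ = (-1.2333, 0.0676).
Then the next iterate is (x, y)₁ = (1.2667, 0.5676).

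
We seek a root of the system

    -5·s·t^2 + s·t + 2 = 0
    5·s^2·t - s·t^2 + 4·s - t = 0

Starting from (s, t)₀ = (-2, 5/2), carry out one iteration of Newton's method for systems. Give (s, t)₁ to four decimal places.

(-1.5398, 1.5361)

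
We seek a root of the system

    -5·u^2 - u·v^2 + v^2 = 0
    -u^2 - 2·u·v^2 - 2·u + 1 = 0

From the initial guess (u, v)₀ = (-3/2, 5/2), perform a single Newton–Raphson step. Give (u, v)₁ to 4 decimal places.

(-0.8068, 1.6648)

At (-3/2, 5/2): F = (4.3750, 20.5000).
Jacobian J = [[-10·u - v^2, -2·u·v + 2·v], [-2·u - 2·v^2 - 2, -4·u·v]].
At the point, J = [[8.7500, 12.5000], [-11.5000, 15.0000]] (det J = 275.0000).
Solving J·Δ = −F gives Δ = (0.6932, -0.8352).
Then the next iterate is (u, v)₁ = (-0.8068, 1.6648).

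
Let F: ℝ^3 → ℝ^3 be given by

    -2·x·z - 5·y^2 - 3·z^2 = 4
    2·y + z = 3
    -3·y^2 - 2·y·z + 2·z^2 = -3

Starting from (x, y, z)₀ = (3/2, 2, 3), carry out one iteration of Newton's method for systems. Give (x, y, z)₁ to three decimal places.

(1.725, 0.971, 1.059)

At (3/2, 2, 3): F = (-60.000, 4.000, -3.000).
Jacobian J = [[-2·z, -10·y, -2·x - 6·z], [0, 2, 1], [0, -6·y - 2·z, -2·y + 4·z]].
At the point, J = [[-6.000, -20.000, -21.000], [0.000, 2.000, 1.000], [0.000, -18.000, 8.000]] (det J = -204.000).
Solving J·Δ = −F gives Δ = (0.225, -1.029, -1.941).
Then the next iterate is (x, y, z)₁ = (1.725, 0.971, 1.059).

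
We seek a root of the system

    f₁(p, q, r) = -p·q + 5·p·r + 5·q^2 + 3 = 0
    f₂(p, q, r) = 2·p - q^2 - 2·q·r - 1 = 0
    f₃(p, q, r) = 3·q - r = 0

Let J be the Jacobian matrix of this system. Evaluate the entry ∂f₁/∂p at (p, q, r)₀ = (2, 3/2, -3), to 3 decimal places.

-16.500

∂f₁/∂p = -q + 5·r.
At (2, 3/2, -3) this is -16.500.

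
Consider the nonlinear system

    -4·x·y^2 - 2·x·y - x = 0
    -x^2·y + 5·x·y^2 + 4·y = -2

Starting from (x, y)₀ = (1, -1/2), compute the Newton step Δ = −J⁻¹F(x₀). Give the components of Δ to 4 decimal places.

(-0.6000, 0.2000)

At (1, -1/2): F = (-1.0000, 1.7500).
Jacobian J = [[-4·y^2 - 2·y - 1, -8·x·y - 2·x], [-2·x·y + 5·y^2, -x^2 + 10·x·y + 4]].
At the point, J = [[-1.0000, 2.0000], [2.2500, -2.0000]] (det J = -2.5000).
Solving J·Δ = −F gives Δ = (-0.6000, 0.2000).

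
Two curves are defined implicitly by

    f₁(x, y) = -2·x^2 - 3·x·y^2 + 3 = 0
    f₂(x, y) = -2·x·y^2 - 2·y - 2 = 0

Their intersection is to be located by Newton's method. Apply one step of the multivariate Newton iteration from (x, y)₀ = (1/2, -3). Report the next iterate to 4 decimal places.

(0.4783, -1.8478)

At (1/2, -3): F = (-11.0000, -5.0000).
Jacobian J = [[-4·x - 3·y^2, -6·x·y], [-2·y^2, -4·x·y - 2]].
At the point, J = [[-29.0000, 9.0000], [-18.0000, 4.0000]] (det J = 46.0000).
Solving J·Δ = −F gives Δ = (-0.0217, 1.1522).
Then the next iterate is (x, y)₁ = (0.4783, -1.8478).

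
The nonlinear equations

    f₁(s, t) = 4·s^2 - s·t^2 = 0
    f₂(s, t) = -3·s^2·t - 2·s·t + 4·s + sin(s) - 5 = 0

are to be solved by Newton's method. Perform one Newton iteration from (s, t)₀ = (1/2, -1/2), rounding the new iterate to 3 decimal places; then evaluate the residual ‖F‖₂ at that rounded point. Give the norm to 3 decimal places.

0.680

At (1/2, -1/2): F = (0.875, -1.64557).
Jacobian J = [[8·s - t^2, -2·s·t], [-6·s·t - 2·t + cos(s) + 4, -3·s^2 - 2·s]].
At the point, J = [[3.750, 0.500], [7.37758, -1.750]] (det J = -10.25129).
Solving J·Δ = −F gives Δ = (-0.069, -1.232).
Then the next iterate is (s, t)₁ = (0.431, -1.732).
Re-evaluating at (0.431, -1.732): F = (-0.54988, -0.40002), so ‖F‖₂ = 0.680.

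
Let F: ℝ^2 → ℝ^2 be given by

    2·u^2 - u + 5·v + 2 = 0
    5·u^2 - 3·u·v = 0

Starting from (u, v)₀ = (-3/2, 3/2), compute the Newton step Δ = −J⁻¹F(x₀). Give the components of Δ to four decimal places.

At (-3/2, 3/2): F = (15.5000, 18.0000).
Jacobian J = [[4·u - 1, 5], [10·u - 3·v, -3·u]].
At the point, J = [[-7.0000, 5.0000], [-19.5000, 4.5000]] (det J = 66.0000).
Solving J·Δ = −F gives Δ = (0.3068, -2.6705).

(0.3068, -2.6705)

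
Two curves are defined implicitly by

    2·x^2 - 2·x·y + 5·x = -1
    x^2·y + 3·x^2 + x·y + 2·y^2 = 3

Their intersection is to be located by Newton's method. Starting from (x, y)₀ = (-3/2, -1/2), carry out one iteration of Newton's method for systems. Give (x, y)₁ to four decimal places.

At (-3/2, -1/2): F = (-3.5000, 3.8750).
Jacobian J = [[4·x - 2·y + 5, -2·x], [2·x·y + 6·x + y, x^2 + x + 4·y]].
At the point, J = [[0.0000, 3.0000], [-8.0000, -1.2500]] (det J = 24.0000).
Solving J·Δ = −F gives Δ = (0.3021, 1.1667).
Then the next iterate is (x, y)₁ = (-1.1979, 0.6667).

(-1.1979, 0.6667)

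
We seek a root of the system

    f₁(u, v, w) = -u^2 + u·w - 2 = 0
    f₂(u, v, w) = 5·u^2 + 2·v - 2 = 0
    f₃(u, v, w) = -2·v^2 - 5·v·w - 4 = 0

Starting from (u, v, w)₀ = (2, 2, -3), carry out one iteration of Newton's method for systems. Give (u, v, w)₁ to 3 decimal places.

(0.867, 2.333, -0.967)

At (2, 2, -3): F = (-12.000, 22.000, 18.000).
Jacobian J = [[-2·u + w, 0, u], [10·u, 2, 0], [0, -4·v - 5·w, -5·v]].
At the point, J = [[-7.000, 0.000, 2.000], [20.000, 2.000, 0.000], [0.000, 7.000, -10.000]] (det J = 420.000).
Solving J·Δ = −F gives Δ = (-1.133, 0.333, 2.033).
Then the next iterate is (u, v, w)₁ = (0.867, 2.333, -0.967).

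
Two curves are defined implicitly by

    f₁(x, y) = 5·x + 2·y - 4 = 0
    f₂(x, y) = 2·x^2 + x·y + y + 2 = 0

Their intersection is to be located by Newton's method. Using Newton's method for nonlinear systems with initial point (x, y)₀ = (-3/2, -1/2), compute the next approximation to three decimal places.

At (-3/2, -1/2): F = (-12.500, 6.750).
Jacobian J = [[5, 2], [4·x + y, x + 1]].
At the point, J = [[5.000, 2.000], [-6.500, -0.500]] (det J = 10.500).
Solving J·Δ = −F gives Δ = (0.690, 4.524).
Then the next iterate is (x, y)₁ = (-0.810, 4.024).

(-0.810, 4.024)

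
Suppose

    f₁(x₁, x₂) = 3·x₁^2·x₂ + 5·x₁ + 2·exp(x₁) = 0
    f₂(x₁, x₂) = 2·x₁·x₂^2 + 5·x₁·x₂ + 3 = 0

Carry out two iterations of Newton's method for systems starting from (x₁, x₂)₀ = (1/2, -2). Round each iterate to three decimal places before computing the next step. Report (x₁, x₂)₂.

(-2.737, 2.609)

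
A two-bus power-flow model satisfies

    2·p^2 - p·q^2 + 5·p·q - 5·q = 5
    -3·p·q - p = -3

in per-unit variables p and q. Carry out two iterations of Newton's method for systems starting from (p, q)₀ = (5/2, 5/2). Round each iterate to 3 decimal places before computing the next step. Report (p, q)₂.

(1.372, 0.447)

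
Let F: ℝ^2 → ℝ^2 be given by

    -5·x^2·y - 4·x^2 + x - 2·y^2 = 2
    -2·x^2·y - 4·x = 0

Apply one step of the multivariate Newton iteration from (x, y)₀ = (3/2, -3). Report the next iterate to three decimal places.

(1.294, -1.976)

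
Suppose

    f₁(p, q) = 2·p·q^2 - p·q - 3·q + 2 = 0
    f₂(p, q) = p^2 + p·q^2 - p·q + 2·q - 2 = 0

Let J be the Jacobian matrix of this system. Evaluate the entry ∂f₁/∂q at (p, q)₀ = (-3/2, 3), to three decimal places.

∂f₁/∂q = 4·p·q - p - 3.
At (-3/2, 3) this is -19.500.

-19.500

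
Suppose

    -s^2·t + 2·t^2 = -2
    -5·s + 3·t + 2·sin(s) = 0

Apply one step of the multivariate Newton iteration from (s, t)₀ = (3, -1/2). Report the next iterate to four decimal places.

(0.6778, -0.4970)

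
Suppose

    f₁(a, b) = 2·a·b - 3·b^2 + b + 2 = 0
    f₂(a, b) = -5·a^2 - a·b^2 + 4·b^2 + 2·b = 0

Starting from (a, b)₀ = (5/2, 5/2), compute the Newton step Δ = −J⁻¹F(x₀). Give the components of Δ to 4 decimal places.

(-0.7209, -0.5949)

At (5/2, 5/2): F = (-1.7500, -16.8750).
Jacobian J = [[2·b, 2·a - 6·b + 1], [-10·a - b^2, -2·a·b + 8·b + 2]].
At the point, J = [[5.0000, -9.0000], [-31.2500, 9.5000]] (det J = -233.7500).
Solving J·Δ = −F gives Δ = (-0.7209, -0.5949).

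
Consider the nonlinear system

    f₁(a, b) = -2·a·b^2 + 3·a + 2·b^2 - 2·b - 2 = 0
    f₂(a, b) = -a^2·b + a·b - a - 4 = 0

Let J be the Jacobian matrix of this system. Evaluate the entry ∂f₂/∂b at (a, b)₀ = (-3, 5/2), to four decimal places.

∂f₂/∂b = -a^2 + a.
At (-3, 5/2) this is -12.0000.

-12.0000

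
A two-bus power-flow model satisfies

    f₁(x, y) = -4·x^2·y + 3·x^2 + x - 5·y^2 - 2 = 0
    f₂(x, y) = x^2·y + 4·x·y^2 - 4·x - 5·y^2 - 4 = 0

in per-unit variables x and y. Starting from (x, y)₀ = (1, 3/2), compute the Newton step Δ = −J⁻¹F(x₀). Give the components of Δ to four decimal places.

(0.8380, -1.0231)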